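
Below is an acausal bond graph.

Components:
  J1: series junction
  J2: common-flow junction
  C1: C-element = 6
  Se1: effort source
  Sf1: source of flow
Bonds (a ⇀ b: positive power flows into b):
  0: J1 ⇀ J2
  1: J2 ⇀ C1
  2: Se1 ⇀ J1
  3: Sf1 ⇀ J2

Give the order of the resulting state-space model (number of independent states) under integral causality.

1  (C1 all integral)

b2 |J1  (Se1 fixes effort; stroke away)
b3 |Sf1  (Sf1 (Sf) sets flow on bond)
b0 |J2  (J1: last free bond brings flow in)
b1 |J2  (J2: bond 3 brought flow, rest push out)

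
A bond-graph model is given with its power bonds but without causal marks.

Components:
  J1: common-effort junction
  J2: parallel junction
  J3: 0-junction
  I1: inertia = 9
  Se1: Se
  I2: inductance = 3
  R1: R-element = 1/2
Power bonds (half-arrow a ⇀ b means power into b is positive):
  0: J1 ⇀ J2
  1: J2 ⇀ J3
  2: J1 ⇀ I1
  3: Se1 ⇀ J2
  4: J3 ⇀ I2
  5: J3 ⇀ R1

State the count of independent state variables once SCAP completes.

#3 →J2  (source Se1 imposes e)
#0 →J1  (0-jn J2 has e-setter on 3)
#1 →J3  (0-jn J2 has e-setter on 3)
#4 →I2  (common-e at J3 fixed by 1)
#5 →R1  (J3 effort already set via bond 1)
#2 →I1  (J1 effort already set via bond 0)

2  (I1, I2 all integral)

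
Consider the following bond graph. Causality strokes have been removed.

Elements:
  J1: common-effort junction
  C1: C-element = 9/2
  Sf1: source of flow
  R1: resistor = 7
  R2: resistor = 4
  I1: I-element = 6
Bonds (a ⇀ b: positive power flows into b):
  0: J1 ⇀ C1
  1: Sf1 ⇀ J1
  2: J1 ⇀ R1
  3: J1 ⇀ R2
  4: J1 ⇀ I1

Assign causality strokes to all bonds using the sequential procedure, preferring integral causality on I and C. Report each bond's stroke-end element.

bond 1 |Sf1  (Sf1 fixes flow; stroke at Sf1)
bond 0 |J1  (C1: C, integral causality)
bond 2 |R1  (0-jn J1 has e-setter on 0)
bond 3 |R2  (0-jn J1 has e-setter on 0)
bond 4 |I1  (J1 effort already set via bond 0)

bond 0 stroke→J1
bond 1 stroke→Sf1
bond 2 stroke→R1
bond 3 stroke→R2
bond 4 stroke→I1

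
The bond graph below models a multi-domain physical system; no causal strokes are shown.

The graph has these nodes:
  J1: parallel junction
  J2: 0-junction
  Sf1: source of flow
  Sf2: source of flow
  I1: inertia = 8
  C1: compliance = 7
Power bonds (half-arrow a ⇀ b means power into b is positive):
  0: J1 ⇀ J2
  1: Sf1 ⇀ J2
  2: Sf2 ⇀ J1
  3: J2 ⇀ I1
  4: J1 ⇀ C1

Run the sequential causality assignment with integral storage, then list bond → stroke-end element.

bond 1 |Sf1  (Sf1 (Sf) sets flow on bond)
bond 2 |Sf2  (Sf2 (Sf) sets flow on bond)
bond 3 |I1  (I1 integral (f out))
bond 0 |J2  (J2 needs exactly one e-in)
bond 4 |J1  (only one effort-in slot at J1)

β0 stroke→J2
β1 stroke→Sf1
β2 stroke→Sf2
β3 stroke→I1
β4 stroke→J1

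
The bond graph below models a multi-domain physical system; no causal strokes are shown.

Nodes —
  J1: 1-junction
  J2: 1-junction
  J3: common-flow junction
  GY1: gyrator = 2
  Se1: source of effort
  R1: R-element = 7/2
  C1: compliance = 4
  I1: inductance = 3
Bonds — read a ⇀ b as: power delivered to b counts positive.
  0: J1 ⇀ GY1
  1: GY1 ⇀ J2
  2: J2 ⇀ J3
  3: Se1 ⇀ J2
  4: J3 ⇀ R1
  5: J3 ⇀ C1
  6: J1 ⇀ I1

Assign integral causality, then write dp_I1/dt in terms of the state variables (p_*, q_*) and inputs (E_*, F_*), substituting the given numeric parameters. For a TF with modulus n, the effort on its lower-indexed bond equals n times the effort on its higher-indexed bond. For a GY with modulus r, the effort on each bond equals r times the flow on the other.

β3 stroke at J2  (Se1: effort source, stroke at far end)
β5 stroke at J3  (C1 outputs effort q/C1)
β6 stroke at I1  (I1: I, integral causality)
β0 stroke at J1  (1-jn J1 has f-setter on 6)
β1 stroke at J2  (GY GY1: same side as bond 0)
β2 stroke at J3  (J2 needs exactly one f-in)
β4 stroke at R1  (J3 needs exactly one f-in)

dp_I1/dt = -4*E_Se1/7 - 8*p_I1/21 + q_C1/7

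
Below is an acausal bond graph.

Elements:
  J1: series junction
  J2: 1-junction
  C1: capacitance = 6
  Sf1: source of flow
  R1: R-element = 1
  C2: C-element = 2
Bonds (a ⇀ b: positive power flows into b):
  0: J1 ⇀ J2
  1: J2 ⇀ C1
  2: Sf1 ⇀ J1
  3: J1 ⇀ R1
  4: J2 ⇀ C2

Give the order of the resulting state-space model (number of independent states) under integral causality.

bond 2 →Sf1  (source Sf1 imposes f)
bond 0 →J1  (J1: bond 2 brought flow, rest push out)
bond 3 →J1  (1-jn J1 has f-setter on 2)
bond 1 →J2  (J2: bond 0 brought flow, rest push out)
bond 4 →J2  (common-f at J2 fixed by 0)

2  (C1, C2 all integral)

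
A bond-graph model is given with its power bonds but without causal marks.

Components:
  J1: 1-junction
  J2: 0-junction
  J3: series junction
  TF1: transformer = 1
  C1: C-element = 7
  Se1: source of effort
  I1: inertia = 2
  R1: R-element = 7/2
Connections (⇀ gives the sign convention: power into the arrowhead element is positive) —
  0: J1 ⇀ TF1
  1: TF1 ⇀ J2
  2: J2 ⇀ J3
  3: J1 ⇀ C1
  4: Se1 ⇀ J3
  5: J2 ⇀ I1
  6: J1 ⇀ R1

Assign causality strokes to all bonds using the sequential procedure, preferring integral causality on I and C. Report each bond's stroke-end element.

bond 0 stroke→J1
bond 1 stroke→TF1
bond 2 stroke→J2
bond 3 stroke→J1
bond 4 stroke→J3
bond 5 stroke→I1
bond 6 stroke→R1

b4 →J3  (Se1: effort source, stroke at far end)
b2 →J2  (closing 1-jn rule on J3)
b1 →TF1  (J2: bond 2 brought effort, rest push out)
b5 →I1  (0-jn J2 has e-setter on 2)
b0 →J1  (TF1: transformer flips bond 1)
b3 →J1  (C1 outputs effort q/C1)
b6 →R1  (J1 needs exactly one f-in)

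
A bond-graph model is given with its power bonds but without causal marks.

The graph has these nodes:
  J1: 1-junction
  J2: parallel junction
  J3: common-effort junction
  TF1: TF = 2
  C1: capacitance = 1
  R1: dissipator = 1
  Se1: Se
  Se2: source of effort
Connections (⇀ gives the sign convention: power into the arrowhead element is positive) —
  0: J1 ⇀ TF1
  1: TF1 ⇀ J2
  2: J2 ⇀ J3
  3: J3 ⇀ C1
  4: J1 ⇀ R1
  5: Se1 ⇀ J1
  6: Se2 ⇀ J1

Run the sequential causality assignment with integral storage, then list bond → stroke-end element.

b0 stroke→J1
b1 stroke→TF1
b2 stroke→J2
b3 stroke→J3
b4 stroke→R1
b5 stroke→J1
b6 stroke→J1

bond 5 stroke→J1  (Se1 fixes effort; stroke away)
bond 6 stroke→J1  (Se2 fixes effort; stroke away)
bond 3 stroke→J3  (prefer integral on C1)
bond 2 stroke→J2  (common-e at J3 fixed by 3)
bond 1 stroke→TF1  (0-jn J2 has e-setter on 2)
bond 0 stroke→J1  (TF1: transformer flips bond 1)
bond 4 stroke→R1  (J1 needs exactly one f-in)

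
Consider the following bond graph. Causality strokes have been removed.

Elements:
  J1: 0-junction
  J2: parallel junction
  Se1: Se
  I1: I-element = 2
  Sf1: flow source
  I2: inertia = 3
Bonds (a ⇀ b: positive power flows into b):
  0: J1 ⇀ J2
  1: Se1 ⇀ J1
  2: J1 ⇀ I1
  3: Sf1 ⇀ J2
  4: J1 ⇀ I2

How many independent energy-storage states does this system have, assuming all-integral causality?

b1 stroke→J1  (Se1 fixes effort; stroke away)
b3 stroke→Sf1  (Sf1: flow source, stroke at near end)
b0 stroke→J2  (0-jn J1 has e-setter on 1)
b2 stroke→I1  (J1: bond 1 brought effort, rest push out)
b4 stroke→I2  (common-e at J1 fixed by 1)

2  (I1, I2 all integral)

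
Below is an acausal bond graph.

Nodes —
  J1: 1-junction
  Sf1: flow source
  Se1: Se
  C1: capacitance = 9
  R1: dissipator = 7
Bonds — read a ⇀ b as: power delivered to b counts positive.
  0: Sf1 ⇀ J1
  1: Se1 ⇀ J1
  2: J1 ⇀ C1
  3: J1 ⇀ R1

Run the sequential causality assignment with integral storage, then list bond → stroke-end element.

b0 |Sf1  (Sf1 fixes flow; stroke at Sf1)
b1 |J1  (source Se1 imposes e)
b2 |J1  (common-f at J1 fixed by 0)
b3 |J1  (J1 flow already set via bond 0)

bond 0 |Sf1
bond 1 |J1
bond 2 |J1
bond 3 |J1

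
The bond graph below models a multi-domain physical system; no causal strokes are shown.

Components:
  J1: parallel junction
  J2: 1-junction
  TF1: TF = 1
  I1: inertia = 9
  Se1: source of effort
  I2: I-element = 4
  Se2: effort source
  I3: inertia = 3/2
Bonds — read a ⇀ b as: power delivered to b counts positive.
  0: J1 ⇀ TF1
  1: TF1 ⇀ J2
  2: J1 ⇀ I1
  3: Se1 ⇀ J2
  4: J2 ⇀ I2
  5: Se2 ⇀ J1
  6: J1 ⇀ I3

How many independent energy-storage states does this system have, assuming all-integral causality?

3  (I1, I2, I3 all integral)

β3 →J2  (Se1 (Se) sets effort on bond)
β5 →J1  (Se2 (Se) sets effort on bond)
β0 →TF1  (0-jn J1 has e-setter on 5)
β2 →I1  (J1 effort already set via bond 5)
β6 →I3  (common-e at J1 fixed by 5)
β1 →J2  (TF1 one-in-one-out from 0)
β4 →I2  (J2: last free bond brings flow in)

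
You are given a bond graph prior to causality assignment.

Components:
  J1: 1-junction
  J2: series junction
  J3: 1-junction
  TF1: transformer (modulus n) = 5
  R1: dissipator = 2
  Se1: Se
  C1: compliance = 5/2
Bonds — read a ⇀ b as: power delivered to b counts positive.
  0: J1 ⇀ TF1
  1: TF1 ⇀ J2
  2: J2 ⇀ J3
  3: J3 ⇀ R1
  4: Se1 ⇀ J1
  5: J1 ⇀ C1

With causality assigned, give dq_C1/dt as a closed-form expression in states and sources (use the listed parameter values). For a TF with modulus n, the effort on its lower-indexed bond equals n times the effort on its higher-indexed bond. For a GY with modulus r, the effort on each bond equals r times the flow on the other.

β4 |J1  (Se1: effort source, stroke at far end)
β5 |J1  (C1 outputs effort q/C1)
β0 |TF1  (only one flow-in slot at J1)
β1 |J2  (TF TF1: opposite of bond 0)
β2 |J3  (only one flow-in slot at J2)
β3 |R1  (J3 needs exactly one f-in)

dq_C1/dt = E_Se1/50 - q_C1/125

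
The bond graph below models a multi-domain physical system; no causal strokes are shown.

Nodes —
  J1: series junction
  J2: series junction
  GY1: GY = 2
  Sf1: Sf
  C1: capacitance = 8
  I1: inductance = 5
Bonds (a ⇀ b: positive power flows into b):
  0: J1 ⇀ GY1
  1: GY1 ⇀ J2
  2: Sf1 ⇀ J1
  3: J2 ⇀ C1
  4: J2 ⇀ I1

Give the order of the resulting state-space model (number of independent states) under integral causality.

b2 →Sf1  (Sf1 fixes flow; stroke at Sf1)
b0 →J1  (J1: bond 2 brought flow, rest push out)
b1 →J2  (through GY1, causality inverts; strokes same side of GY1)
b3 →J2  (C1 integral (e out))
b4 →I1  (closing 1-jn rule on J2)

2  (C1, I1 all integral)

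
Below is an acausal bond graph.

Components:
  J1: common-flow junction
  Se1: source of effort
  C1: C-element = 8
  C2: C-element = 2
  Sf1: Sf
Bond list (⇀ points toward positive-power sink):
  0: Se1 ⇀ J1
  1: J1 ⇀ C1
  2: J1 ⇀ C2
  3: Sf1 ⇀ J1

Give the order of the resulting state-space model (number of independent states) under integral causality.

2  (C1, C2 all integral)

bond 0 stroke at J1  (Se1: effort source, stroke at far end)
bond 3 stroke at Sf1  (Sf1 fixes flow; stroke at Sf1)
bond 1 stroke at J1  (J1: bond 3 brought flow, rest push out)
bond 2 stroke at J1  (J1: bond 3 brought flow, rest push out)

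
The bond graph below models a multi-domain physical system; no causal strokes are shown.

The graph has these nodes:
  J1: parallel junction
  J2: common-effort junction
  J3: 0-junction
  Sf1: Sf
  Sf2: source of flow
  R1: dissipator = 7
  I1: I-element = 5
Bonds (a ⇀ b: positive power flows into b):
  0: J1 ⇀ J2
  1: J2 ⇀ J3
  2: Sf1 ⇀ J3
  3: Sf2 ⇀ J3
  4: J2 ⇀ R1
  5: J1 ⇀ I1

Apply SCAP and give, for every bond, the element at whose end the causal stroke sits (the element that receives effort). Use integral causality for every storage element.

#0 →J1
#1 →J3
#2 →Sf1
#3 →Sf2
#4 →J2
#5 →I1

bond 2 stroke at Sf1  (Sf1 fixes flow; stroke at Sf1)
bond 3 stroke at Sf2  (Sf2: flow source, stroke at near end)
bond 1 stroke at J3  (closing 0-jn rule on J3)
bond 5 stroke at I1  (I1 outputs flow p/I1)
bond 0 stroke at J1  (closing 0-jn rule on J1)
bond 4 stroke at J2  (only one effort-in slot at J2)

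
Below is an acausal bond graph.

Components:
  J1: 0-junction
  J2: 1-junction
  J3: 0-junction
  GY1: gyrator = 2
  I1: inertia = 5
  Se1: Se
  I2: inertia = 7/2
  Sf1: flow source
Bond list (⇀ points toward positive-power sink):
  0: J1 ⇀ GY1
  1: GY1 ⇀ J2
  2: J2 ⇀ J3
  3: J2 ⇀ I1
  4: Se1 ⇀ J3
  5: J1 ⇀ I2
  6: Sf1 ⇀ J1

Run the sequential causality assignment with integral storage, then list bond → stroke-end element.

#4 |J3  (Se1: effort source, stroke at far end)
#6 |Sf1  (Sf1 (Sf) sets flow on bond)
#2 |J2  (common-e at J3 fixed by 4)
#3 |I1  (I1: I, integral causality)
#1 |J2  (J2: bond 3 brought flow, rest push out)
#0 |J1  (GY1 both-in/both-out from 1)
#5 |I2  (J1: bond 0 brought effort, rest push out)

bond 0 stroke at J1
bond 1 stroke at J2
bond 2 stroke at J2
bond 3 stroke at I1
bond 4 stroke at J3
bond 5 stroke at I2
bond 6 stroke at Sf1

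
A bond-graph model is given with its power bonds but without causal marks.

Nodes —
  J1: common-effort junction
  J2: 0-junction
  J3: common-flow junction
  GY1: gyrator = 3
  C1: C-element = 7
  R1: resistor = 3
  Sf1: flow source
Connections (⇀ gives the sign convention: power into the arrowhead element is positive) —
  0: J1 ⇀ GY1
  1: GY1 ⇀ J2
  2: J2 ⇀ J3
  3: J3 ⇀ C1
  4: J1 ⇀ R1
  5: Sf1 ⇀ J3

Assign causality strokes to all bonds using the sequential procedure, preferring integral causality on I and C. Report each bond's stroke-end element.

bond 0 →J1
bond 1 →J2
bond 2 →J3
bond 3 →J3
bond 4 →R1
bond 5 →Sf1

b5 stroke→Sf1  (Sf1 (Sf) sets flow on bond)
b2 stroke→J3  (1-jn J3 has f-setter on 5)
b3 stroke→J3  (1-jn J3 has f-setter on 5)
b1 stroke→J2  (J2: last free bond brings effort in)
b0 stroke→J1  (GY GY1: same side as bond 1)
b4 stroke→R1  (J1 effort already set via bond 0)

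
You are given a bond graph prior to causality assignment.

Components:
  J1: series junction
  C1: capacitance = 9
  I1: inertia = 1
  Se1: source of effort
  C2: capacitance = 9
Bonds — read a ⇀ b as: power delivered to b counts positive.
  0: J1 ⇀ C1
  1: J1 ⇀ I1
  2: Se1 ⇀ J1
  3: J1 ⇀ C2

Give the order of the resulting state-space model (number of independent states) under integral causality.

β2 |J1  (Se1 fixes effort; stroke away)
β0 |J1  (C1: C, integral causality)
β1 |I1  (prefer integral on I1)
β3 |J1  (1-jn J1 has f-setter on 1)

3  (C1, C2, I1 all integral)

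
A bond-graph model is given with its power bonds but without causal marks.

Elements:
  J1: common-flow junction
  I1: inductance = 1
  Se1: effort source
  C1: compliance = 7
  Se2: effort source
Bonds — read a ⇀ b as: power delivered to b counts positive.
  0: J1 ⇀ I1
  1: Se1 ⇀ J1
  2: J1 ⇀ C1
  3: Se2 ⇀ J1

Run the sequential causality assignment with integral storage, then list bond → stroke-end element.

bond 1 →J1  (Se1 (Se) sets effort on bond)
bond 3 →J1  (source Se2 imposes e)
bond 0 →I1  (I1 integral (f out))
bond 2 →J1  (J1: bond 0 brought flow, rest push out)

bond 0 stroke→I1
bond 1 stroke→J1
bond 2 stroke→J1
bond 3 stroke→J1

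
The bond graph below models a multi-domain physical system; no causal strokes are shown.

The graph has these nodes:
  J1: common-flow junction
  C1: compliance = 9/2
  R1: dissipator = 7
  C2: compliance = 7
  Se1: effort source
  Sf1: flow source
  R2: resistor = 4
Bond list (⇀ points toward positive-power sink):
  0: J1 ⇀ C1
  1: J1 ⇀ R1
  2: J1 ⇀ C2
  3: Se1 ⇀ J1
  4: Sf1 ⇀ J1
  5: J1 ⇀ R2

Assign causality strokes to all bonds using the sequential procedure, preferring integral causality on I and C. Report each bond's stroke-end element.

β0 |J1
β1 |J1
β2 |J1
β3 |J1
β4 |Sf1
β5 |J1

bond 3 stroke→J1  (Se1: effort source, stroke at far end)
bond 4 stroke→Sf1  (source Sf1 imposes f)
bond 0 stroke→J1  (J1: bond 4 brought flow, rest push out)
bond 1 stroke→J1  (1-jn J1 has f-setter on 4)
bond 2 stroke→J1  (common-f at J1 fixed by 4)
bond 5 stroke→J1  (1-jn J1 has f-setter on 4)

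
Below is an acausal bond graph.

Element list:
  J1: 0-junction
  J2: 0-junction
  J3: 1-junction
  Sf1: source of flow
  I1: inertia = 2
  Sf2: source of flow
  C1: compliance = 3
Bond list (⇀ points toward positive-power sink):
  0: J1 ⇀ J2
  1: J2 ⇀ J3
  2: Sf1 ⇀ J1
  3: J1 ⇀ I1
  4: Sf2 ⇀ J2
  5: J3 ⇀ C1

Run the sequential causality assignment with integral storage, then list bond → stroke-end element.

b0 →J1
b1 →J2
b2 →Sf1
b3 →I1
b4 →Sf2
b5 →J3

#2 stroke at Sf1  (Sf1 fixes flow; stroke at Sf1)
#4 stroke at Sf2  (source Sf2 imposes f)
#3 stroke at I1  (prefer integral on I1)
#0 stroke at J1  (J1: last free bond brings effort in)
#1 stroke at J2  (J2: last free bond brings effort in)
#5 stroke at J3  (J3: bond 1 brought flow, rest push out)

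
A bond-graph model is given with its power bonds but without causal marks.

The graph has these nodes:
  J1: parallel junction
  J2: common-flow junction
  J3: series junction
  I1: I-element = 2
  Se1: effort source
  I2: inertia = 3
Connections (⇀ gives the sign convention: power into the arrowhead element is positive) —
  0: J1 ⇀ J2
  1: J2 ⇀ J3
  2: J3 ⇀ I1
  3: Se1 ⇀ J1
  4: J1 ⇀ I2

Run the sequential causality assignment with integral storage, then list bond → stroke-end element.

#0 |J2
#1 |J3
#2 |I1
#3 |J1
#4 |I2

#3 stroke→J1  (source Se1 imposes e)
#0 stroke→J2  (J1: bond 3 brought effort, rest push out)
#4 stroke→I2  (J1 effort already set via bond 3)
#1 stroke→J3  (closing 1-jn rule on J2)
#2 stroke→I1  (closing 1-jn rule on J3)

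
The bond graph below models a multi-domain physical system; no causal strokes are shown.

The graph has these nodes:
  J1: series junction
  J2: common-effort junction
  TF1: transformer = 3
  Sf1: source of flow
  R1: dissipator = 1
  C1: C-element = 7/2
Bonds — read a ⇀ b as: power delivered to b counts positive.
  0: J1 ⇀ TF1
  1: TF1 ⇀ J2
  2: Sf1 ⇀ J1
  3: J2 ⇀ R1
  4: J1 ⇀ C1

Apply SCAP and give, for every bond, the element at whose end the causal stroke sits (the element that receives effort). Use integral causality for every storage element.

#2 |Sf1  (Sf1 (Sf) sets flow on bond)
#0 |J1  (common-f at J1 fixed by 2)
#4 |J1  (J1 flow already set via bond 2)
#1 |TF1  (TF TF1: opposite of bond 0)
#3 |J2  (closing 0-jn rule on J2)

bond 0 |J1
bond 1 |TF1
bond 2 |Sf1
bond 3 |J2
bond 4 |J1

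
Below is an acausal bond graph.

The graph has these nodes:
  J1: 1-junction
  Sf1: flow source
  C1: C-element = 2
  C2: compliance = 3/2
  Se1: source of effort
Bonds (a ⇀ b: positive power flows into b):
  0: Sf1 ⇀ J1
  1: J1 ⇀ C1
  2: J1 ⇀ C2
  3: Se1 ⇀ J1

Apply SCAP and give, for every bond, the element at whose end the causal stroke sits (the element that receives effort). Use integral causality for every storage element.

b0 |Sf1  (Sf1 (Sf) sets flow on bond)
b3 |J1  (Se1: effort source, stroke at far end)
b1 |J1  (common-f at J1 fixed by 0)
b2 |J1  (J1: bond 0 brought flow, rest push out)

#0 stroke at Sf1
#1 stroke at J1
#2 stroke at J1
#3 stroke at J1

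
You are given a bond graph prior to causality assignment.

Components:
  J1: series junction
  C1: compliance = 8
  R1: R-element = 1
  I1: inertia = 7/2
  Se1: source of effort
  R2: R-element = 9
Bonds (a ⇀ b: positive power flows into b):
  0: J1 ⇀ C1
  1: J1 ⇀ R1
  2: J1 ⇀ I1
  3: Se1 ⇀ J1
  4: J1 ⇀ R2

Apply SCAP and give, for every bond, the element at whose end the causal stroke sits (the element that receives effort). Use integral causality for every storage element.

b0 |J1
b1 |J1
b2 |I1
b3 |J1
b4 |J1

b3 stroke at J1  (Se1 fixes effort; stroke away)
b0 stroke at J1  (prefer integral on C1)
b2 stroke at I1  (prefer integral on I1)
b1 stroke at J1  (common-f at J1 fixed by 2)
b4 stroke at J1  (1-jn J1 has f-setter on 2)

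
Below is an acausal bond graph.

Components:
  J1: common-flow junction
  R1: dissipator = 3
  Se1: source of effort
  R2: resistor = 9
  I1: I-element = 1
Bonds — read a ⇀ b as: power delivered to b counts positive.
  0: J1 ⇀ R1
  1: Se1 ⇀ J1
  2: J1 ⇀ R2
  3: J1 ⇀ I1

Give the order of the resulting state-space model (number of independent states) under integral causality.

β1 →J1  (Se1 (Se) sets effort on bond)
β3 →I1  (I1: I, integral causality)
β0 →J1  (common-f at J1 fixed by 3)
β2 →J1  (common-f at J1 fixed by 3)

1  (I1 all integral)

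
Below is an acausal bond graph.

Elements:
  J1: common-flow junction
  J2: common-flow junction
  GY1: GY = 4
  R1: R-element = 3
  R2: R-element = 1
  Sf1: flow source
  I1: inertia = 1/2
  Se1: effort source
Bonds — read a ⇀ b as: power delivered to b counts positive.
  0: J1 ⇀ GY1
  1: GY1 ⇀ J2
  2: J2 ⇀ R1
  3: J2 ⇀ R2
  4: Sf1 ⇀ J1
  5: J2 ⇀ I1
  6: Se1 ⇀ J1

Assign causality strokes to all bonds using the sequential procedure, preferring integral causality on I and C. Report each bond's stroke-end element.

bond 0 |J1
bond 1 |J2
bond 2 |J2
bond 3 |J2
bond 4 |Sf1
bond 5 |I1
bond 6 |J1

β4 stroke at Sf1  (source Sf1 imposes f)
β6 stroke at J1  (source Se1 imposes e)
β0 stroke at J1  (J1 flow already set via bond 4)
β1 stroke at J2  (GY1: gyrator matches bond 0)
β5 stroke at I1  (I1 integral (f out))
β2 stroke at J2  (1-jn J2 has f-setter on 5)
β3 stroke at J2  (1-jn J2 has f-setter on 5)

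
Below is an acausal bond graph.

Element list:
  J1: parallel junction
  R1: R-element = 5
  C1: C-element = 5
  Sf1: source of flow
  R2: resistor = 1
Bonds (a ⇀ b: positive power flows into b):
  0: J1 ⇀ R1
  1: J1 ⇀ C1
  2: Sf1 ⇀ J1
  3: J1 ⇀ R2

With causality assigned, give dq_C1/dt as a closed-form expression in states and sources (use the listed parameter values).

b2 →Sf1  (source Sf1 imposes f)
b1 →J1  (C1 integral (e out))
b0 →R1  (J1 effort already set via bond 1)
b3 →R2  (J1: bond 1 brought effort, rest push out)

dq_C1/dt = F_Sf1 - 6*q_C1/25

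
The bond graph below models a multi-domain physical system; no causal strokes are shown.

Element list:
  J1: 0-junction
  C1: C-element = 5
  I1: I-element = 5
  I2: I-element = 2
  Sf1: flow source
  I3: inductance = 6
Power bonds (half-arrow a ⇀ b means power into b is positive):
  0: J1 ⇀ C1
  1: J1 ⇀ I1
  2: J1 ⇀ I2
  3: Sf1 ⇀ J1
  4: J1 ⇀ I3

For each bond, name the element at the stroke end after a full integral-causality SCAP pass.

bond 0 →J1
bond 1 →I1
bond 2 →I2
bond 3 →Sf1
bond 4 →I3

bond 3 |Sf1  (source Sf1 imposes f)
bond 0 |J1  (C1: C, integral causality)
bond 1 |I1  (J1: bond 0 brought effort, rest push out)
bond 2 |I2  (J1: bond 0 brought effort, rest push out)
bond 4 |I3  (0-jn J1 has e-setter on 0)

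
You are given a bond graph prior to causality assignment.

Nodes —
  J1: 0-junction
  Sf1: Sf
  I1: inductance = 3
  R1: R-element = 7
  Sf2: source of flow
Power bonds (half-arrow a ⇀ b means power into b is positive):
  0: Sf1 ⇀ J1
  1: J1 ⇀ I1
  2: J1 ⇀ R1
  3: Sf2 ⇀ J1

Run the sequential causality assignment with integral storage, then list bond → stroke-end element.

bond 0 →Sf1  (Sf1 fixes flow; stroke at Sf1)
bond 3 →Sf2  (Sf2 fixes flow; stroke at Sf2)
bond 1 →I1  (I1: I, integral causality)
bond 2 →J1  (closing 0-jn rule on J1)

b0 |Sf1
b1 |I1
b2 |J1
b3 |Sf2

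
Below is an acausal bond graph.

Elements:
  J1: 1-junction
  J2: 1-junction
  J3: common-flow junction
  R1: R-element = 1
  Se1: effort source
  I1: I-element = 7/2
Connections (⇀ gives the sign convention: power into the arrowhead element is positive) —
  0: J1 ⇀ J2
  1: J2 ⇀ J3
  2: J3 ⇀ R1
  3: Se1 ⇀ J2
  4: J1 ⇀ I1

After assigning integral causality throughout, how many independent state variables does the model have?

1  (I1 all integral)

#3 stroke→J2  (Se1 fixes effort; stroke away)
#4 stroke→I1  (I1 integral (f out))
#0 stroke→J1  (J1: bond 4 brought flow, rest push out)
#1 stroke→J2  (J2 flow already set via bond 0)
#2 stroke→J3  (common-f at J3 fixed by 1)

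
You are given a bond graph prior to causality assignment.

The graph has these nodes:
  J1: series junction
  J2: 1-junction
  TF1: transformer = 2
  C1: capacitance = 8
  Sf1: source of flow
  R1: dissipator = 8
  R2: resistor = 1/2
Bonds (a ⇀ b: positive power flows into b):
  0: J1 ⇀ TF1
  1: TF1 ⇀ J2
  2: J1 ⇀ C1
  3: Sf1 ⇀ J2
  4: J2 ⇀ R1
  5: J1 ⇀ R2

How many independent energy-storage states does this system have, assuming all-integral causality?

#3 stroke→Sf1  (Sf1: flow source, stroke at near end)
#1 stroke→J2  (1-jn J2 has f-setter on 3)
#4 stroke→J2  (common-f at J2 fixed by 3)
#0 stroke→TF1  (TF1 one-in-one-out from 1)
#2 stroke→J1  (common-f at J1 fixed by 0)
#5 stroke→J1  (common-f at J1 fixed by 0)

1  (C1 all integral)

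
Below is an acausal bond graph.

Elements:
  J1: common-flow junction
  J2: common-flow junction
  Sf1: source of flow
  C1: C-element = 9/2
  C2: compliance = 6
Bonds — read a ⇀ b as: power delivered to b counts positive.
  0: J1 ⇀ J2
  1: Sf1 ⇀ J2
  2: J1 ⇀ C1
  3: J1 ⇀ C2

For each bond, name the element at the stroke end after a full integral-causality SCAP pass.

b1 stroke→Sf1  (Sf1: flow source, stroke at near end)
b0 stroke→J2  (J2 flow already set via bond 1)
b2 stroke→J1  (common-f at J1 fixed by 0)
b3 stroke→J1  (J1 flow already set via bond 0)

bond 0 stroke at J2
bond 1 stroke at Sf1
bond 2 stroke at J1
bond 3 stroke at J1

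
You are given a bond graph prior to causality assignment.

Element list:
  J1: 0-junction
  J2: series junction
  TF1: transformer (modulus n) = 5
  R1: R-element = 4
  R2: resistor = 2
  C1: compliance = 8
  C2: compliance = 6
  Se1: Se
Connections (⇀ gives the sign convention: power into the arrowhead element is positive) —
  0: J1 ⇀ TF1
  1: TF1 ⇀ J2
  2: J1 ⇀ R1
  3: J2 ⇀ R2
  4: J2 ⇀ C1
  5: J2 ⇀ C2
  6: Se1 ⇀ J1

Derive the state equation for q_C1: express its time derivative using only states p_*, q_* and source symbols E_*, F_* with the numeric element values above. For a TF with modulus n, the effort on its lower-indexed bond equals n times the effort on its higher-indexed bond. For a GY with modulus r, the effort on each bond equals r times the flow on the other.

bond 6 →J1  (source Se1 imposes e)
bond 0 →TF1  (J1 effort already set via bond 6)
bond 2 →R1  (0-jn J1 has e-setter on 6)
bond 1 →J2  (TF1 one-in-one-out from 0)
bond 4 →J2  (C1: C, integral causality)
bond 5 →J2  (prefer integral on C2)
bond 3 →R2  (only one flow-in slot at J2)

dq_C1/dt = E_Se1/10 - q_C1/16 - q_C2/12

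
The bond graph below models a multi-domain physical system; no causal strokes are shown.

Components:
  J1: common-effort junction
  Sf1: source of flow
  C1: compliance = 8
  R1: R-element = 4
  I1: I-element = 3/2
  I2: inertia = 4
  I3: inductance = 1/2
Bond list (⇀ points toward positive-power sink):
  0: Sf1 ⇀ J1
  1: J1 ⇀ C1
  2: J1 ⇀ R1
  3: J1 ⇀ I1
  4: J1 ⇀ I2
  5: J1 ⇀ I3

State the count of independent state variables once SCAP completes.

4  (C1, I1, I2, I3 all integral)

bond 0 |Sf1  (source Sf1 imposes f)
bond 1 |J1  (prefer integral on C1)
bond 2 |R1  (J1: bond 1 brought effort, rest push out)
bond 3 |I1  (J1: bond 1 brought effort, rest push out)
bond 4 |I2  (J1: bond 1 brought effort, rest push out)
bond 5 |I3  (0-jn J1 has e-setter on 1)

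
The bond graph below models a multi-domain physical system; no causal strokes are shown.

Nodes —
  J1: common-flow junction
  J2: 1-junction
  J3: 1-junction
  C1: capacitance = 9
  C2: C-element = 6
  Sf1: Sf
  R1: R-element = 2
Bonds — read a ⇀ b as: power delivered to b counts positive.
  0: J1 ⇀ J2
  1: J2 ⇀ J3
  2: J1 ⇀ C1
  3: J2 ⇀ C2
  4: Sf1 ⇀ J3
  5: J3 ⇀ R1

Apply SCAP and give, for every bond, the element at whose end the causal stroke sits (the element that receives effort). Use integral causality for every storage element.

b4 stroke→Sf1  (source Sf1 imposes f)
b1 stroke→J3  (1-jn J3 has f-setter on 4)
b5 stroke→J3  (1-jn J3 has f-setter on 4)
b0 stroke→J2  (J2 flow already set via bond 1)
b3 stroke→J2  (J2 flow already set via bond 1)
b2 stroke→J1  (J1: bond 0 brought flow, rest push out)

#0 |J2
#1 |J3
#2 |J1
#3 |J2
#4 |Sf1
#5 |J3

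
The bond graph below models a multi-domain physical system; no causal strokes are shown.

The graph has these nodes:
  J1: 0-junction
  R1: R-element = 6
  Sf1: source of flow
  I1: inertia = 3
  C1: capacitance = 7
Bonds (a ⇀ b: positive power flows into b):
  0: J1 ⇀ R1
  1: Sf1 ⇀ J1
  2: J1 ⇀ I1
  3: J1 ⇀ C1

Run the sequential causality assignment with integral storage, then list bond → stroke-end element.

β1 |Sf1  (Sf1 (Sf) sets flow on bond)
β2 |I1  (I1: I, integral causality)
β3 |J1  (C1 integral (e out))
β0 |R1  (common-e at J1 fixed by 3)

b0 stroke at R1
b1 stroke at Sf1
b2 stroke at I1
b3 stroke at J1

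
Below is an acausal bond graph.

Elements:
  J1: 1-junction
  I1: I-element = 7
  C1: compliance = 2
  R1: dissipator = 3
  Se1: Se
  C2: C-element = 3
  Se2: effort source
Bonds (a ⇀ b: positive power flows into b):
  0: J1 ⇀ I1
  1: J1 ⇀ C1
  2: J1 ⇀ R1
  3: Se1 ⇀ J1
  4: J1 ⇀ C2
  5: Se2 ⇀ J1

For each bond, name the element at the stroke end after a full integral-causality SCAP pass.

β0 stroke→I1
β1 stroke→J1
β2 stroke→J1
β3 stroke→J1
β4 stroke→J1
β5 stroke→J1

bond 3 |J1  (Se1 fixes effort; stroke away)
bond 5 |J1  (Se2: effort source, stroke at far end)
bond 0 |I1  (prefer integral on I1)
bond 1 |J1  (J1: bond 0 brought flow, rest push out)
bond 2 |J1  (common-f at J1 fixed by 0)
bond 4 |J1  (J1 flow already set via bond 0)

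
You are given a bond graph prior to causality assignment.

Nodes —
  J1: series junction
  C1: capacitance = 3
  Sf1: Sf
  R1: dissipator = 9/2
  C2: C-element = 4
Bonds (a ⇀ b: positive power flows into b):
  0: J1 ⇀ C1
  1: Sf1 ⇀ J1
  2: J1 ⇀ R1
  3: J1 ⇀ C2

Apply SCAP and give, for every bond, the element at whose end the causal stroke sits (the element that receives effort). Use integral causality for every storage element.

#1 stroke at Sf1  (Sf1: flow source, stroke at near end)
#0 stroke at J1  (1-jn J1 has f-setter on 1)
#2 stroke at J1  (1-jn J1 has f-setter on 1)
#3 stroke at J1  (J1: bond 1 brought flow, rest push out)

β0 →J1
β1 →Sf1
β2 →J1
β3 →J1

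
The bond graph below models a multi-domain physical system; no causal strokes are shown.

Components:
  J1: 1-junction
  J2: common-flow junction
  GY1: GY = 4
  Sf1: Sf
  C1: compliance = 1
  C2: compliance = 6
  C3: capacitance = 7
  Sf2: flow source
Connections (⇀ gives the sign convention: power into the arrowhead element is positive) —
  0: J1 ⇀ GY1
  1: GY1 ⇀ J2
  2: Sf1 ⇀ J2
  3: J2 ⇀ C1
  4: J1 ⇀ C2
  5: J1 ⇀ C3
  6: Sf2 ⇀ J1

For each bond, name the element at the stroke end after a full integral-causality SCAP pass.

β0 stroke at J1
β1 stroke at J2
β2 stroke at Sf1
β3 stroke at J2
β4 stroke at J1
β5 stroke at J1
β6 stroke at Sf2

β2 →Sf1  (Sf1: flow source, stroke at near end)
β6 →Sf2  (source Sf2 imposes f)
β0 →J1  (1-jn J1 has f-setter on 6)
β4 →J1  (common-f at J1 fixed by 6)
β5 →J1  (J1: bond 6 brought flow, rest push out)
β1 →J2  (J2: bond 2 brought flow, rest push out)
β3 →J2  (J2 flow already set via bond 2)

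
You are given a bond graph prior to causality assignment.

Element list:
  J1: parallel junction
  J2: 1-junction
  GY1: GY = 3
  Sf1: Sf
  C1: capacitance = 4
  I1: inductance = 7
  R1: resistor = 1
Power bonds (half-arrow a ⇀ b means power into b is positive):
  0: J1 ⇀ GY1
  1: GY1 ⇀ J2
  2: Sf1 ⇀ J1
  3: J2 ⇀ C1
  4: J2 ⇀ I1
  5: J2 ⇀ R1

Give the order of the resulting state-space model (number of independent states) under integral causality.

β2 →Sf1  (Sf1 (Sf) sets flow on bond)
β0 →J1  (only one effort-in slot at J1)
β1 →J2  (GY GY1: same side as bond 0)
β3 →J2  (prefer integral on C1)
β4 →I1  (I1 outputs flow p/I1)
β5 →J2  (J2: bond 4 brought flow, rest push out)

2  (C1, I1 all integral)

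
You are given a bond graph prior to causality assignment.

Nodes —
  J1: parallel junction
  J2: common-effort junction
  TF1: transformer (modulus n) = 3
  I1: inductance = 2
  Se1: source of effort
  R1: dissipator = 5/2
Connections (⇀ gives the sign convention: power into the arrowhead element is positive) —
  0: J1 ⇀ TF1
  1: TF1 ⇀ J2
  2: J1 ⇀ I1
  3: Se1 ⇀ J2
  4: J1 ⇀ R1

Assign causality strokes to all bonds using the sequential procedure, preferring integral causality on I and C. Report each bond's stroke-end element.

bond 3 →J2  (Se1 fixes effort; stroke away)
bond 1 →TF1  (J2: bond 3 brought effort, rest push out)
bond 0 →J1  (TF1: transformer flips bond 1)
bond 2 →I1  (J1 effort already set via bond 0)
bond 4 →R1  (common-e at J1 fixed by 0)

β0 stroke→J1
β1 stroke→TF1
β2 stroke→I1
β3 stroke→J2
β4 stroke→R1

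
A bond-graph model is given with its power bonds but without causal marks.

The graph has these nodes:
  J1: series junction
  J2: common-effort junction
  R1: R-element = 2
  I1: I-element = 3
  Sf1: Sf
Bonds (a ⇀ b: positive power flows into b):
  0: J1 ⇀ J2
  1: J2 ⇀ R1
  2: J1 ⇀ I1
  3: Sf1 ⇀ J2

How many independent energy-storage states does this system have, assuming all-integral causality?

β3 →Sf1  (Sf1: flow source, stroke at near end)
β2 →I1  (prefer integral on I1)
β0 →J1  (J1 flow already set via bond 2)
β1 →J2  (J2: last free bond brings effort in)

1  (I1 all integral)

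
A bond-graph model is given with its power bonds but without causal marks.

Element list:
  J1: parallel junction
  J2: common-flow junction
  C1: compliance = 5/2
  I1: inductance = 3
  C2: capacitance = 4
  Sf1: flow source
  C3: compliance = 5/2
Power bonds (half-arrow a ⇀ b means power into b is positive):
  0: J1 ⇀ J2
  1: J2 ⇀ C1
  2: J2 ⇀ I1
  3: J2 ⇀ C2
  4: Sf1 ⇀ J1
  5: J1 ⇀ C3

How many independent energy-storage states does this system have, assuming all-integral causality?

4  (C1, C2, C3, I1 all integral)

b4 stroke at Sf1  (source Sf1 imposes f)
b1 stroke at J2  (prefer integral on C1)
b2 stroke at I1  (I1 outputs flow p/I1)
b0 stroke at J2  (J2: bond 2 brought flow, rest push out)
b3 stroke at J2  (common-f at J2 fixed by 2)
b5 stroke at J1  (J1: last free bond brings effort in)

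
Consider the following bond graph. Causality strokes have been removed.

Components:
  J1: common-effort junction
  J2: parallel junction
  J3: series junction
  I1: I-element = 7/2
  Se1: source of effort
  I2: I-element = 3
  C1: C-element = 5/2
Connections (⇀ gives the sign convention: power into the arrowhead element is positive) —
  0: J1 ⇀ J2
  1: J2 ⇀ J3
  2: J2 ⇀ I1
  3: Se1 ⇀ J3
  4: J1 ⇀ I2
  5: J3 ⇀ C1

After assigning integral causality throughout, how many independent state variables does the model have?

bond 3 stroke→J3  (Se1 fixes effort; stroke away)
bond 2 stroke→I1  (prefer integral on I1)
bond 4 stroke→I2  (prefer integral on I2)
bond 0 stroke→J1  (J1: last free bond brings effort in)
bond 1 stroke→J2  (only one effort-in slot at J2)
bond 5 stroke→J3  (1-jn J3 has f-setter on 1)

3  (C1, I1, I2 all integral)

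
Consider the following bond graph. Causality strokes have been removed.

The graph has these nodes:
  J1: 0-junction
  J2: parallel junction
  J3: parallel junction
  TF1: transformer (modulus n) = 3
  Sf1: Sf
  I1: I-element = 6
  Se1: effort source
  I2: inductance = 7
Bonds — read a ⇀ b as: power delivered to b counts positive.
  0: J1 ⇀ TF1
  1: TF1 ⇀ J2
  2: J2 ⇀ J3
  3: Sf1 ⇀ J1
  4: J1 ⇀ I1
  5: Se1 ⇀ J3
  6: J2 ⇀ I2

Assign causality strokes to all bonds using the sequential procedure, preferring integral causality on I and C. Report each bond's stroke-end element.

#0 stroke→J1
#1 stroke→TF1
#2 stroke→J2
#3 stroke→Sf1
#4 stroke→I1
#5 stroke→J3
#6 stroke→I2

β3 stroke at Sf1  (source Sf1 imposes f)
β5 stroke at J3  (Se1: effort source, stroke at far end)
β2 stroke at J2  (0-jn J3 has e-setter on 5)
β1 stroke at TF1  (0-jn J2 has e-setter on 2)
β6 stroke at I2  (J2 effort already set via bond 2)
β0 stroke at J1  (through TF1, causality passes straight; one stroke at TF1)
β4 stroke at I1  (common-e at J1 fixed by 0)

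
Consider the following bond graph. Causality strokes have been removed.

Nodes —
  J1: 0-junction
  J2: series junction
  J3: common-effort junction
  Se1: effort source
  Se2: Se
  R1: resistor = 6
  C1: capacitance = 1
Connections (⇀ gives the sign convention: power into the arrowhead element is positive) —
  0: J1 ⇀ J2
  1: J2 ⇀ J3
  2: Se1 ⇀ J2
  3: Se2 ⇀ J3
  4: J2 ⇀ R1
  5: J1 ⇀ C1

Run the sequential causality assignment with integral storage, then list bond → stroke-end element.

bond 0 |J2
bond 1 |J2
bond 2 |J2
bond 3 |J3
bond 4 |R1
bond 5 |J1

bond 2 stroke→J2  (Se1 (Se) sets effort on bond)
bond 3 stroke→J3  (source Se2 imposes e)
bond 1 stroke→J2  (common-e at J3 fixed by 3)
bond 5 stroke→J1  (prefer integral on C1)
bond 0 stroke→J2  (0-jn J1 has e-setter on 5)
bond 4 stroke→R1  (J2: last free bond brings flow in)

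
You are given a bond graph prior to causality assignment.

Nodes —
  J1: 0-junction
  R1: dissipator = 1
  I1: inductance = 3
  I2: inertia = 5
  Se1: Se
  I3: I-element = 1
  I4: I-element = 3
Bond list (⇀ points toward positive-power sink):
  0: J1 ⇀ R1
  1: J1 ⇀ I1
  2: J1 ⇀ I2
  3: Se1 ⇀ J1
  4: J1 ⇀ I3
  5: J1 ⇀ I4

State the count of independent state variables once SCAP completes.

#3 |J1  (Se1 (Se) sets effort on bond)
#0 |R1  (J1: bond 3 brought effort, rest push out)
#1 |I1  (J1 effort already set via bond 3)
#2 |I2  (J1: bond 3 brought effort, rest push out)
#4 |I3  (J1 effort already set via bond 3)
#5 |I4  (J1: bond 3 brought effort, rest push out)

4  (I1, I2, I3, I4 all integral)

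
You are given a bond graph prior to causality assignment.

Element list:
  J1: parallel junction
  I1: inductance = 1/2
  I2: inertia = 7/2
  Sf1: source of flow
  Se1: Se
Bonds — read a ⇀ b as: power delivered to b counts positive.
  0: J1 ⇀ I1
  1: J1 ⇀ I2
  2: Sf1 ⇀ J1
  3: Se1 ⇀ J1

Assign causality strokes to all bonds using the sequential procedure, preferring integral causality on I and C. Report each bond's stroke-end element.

#0 →I1
#1 →I2
#2 →Sf1
#3 →J1

bond 2 |Sf1  (source Sf1 imposes f)
bond 3 |J1  (Se1 (Se) sets effort on bond)
bond 0 |I1  (J1 effort already set via bond 3)
bond 1 |I2  (common-e at J1 fixed by 3)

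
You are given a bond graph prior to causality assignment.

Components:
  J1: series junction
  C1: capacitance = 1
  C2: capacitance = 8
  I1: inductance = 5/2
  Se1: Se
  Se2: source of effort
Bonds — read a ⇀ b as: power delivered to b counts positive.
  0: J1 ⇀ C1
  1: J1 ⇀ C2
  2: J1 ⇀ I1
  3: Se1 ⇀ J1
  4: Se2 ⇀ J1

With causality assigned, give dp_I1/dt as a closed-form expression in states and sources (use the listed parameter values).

dp_I1/dt = E_Se1 + E_Se2 - q_C1 - q_C2/8

b3 stroke at J1  (Se1 fixes effort; stroke away)
b4 stroke at J1  (source Se2 imposes e)
b0 stroke at J1  (C1 outputs effort q/C1)
b1 stroke at J1  (prefer integral on C2)
b2 stroke at I1  (closing 1-jn rule on J1)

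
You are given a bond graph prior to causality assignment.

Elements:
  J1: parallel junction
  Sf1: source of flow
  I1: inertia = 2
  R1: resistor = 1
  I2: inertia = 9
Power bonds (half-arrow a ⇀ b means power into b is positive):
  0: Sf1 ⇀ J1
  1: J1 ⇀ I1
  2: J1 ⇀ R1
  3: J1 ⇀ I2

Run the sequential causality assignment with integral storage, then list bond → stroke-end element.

b0 |Sf1  (Sf1 fixes flow; stroke at Sf1)
b1 |I1  (I1 integral (f out))
b3 |I2  (I2 outputs flow p/I2)
b2 |J1  (only one effort-in slot at J1)

#0 stroke→Sf1
#1 stroke→I1
#2 stroke→J1
#3 stroke→I2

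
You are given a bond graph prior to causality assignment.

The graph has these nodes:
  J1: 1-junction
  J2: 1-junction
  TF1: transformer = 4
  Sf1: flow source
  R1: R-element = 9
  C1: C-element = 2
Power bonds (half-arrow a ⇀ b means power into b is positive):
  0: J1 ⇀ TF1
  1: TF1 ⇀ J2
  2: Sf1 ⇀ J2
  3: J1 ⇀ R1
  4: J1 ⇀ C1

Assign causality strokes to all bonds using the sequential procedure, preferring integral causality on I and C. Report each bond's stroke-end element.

β0 stroke→TF1
β1 stroke→J2
β2 stroke→Sf1
β3 stroke→J1
β4 stroke→J1

β2 stroke at Sf1  (Sf1: flow source, stroke at near end)
β1 stroke at J2  (J2: bond 2 brought flow, rest push out)
β0 stroke at TF1  (TF TF1: opposite of bond 1)
β3 stroke at J1  (J1 flow already set via bond 0)
β4 stroke at J1  (common-f at J1 fixed by 0)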